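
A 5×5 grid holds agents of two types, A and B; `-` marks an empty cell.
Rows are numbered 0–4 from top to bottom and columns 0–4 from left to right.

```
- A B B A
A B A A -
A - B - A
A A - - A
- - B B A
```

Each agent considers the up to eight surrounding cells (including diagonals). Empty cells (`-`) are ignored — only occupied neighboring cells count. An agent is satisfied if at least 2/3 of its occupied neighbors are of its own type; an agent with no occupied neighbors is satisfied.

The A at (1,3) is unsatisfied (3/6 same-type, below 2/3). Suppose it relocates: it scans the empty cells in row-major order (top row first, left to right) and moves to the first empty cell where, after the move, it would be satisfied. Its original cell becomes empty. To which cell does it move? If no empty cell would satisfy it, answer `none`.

(0,0)

Vacating (1,3). Empty cells in order:
  (0,0): 2/3 same-type → satisfied — stop here.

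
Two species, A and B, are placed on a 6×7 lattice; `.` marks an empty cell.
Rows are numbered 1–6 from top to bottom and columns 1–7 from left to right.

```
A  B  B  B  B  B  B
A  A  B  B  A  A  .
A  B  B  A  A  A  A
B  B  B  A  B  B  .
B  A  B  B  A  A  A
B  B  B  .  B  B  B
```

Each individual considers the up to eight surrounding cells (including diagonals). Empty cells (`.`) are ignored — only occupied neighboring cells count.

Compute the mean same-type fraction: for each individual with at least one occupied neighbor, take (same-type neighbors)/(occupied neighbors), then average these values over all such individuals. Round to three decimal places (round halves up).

(1,1)A 2/3
(1,2)B 2/5
(1,3)B 4/5
(1,4)B 4/5
(1,5)B 3/5
(1,6)B 2/4
(1,7)B 1/2
(2,1)A 3/5
(2,2)A 3/8
(2,3)B 6/8
(2,4)B 5/8
(2,5)A 4/8
(2,6)A 4/7
(3,1)A 2/5
(3,2)B 5/8
(3,3)B 5/8
(3,4)A 3/8
(3,5)A 5/8
(3,6)A 4/6
(3,7)A 2/3
(4,1)B 3/5
(4,2)B 6/8
(4,3)B 5/8
(4,4)A 3/8
(4,5)B 2/8
(4,6)B 1/7
(5,1)B 4/5
(5,2)A 0/8
(5,3)B 5/7
(5,4)B 5/7
(5,5)A 2/7
(5,6)A 2/7
(5,7)A 1/4
(6,1)B 2/3
(6,2)B 4/5
(6,3)B 3/4
(6,5)B 2/4
(6,6)B 2/5
(6,7)B 1/3
Sum over 39 individuals: 2/3 + 2/5 + 4/5 + 4/5 + 3/5 + 2/4 + 1/2 + 3/5 + 3/8 + 6/8 + 5/8 + 4/8 + 4/7 + 2/5 + 5/8 + 5/8 + 3/8 + 5/8 + 4/6 + 2/3 + 3/5 + 6/8 + 5/8 + 3/8 + 2/8 + 1/7 + 4/5 + 0/8 + 5/7 + 5/7 + 2/7 + 2/7 + 1/4 + 2/3 + 4/5 + 3/4 + 2/4 + 2/5 + 1/3 = 732/35; mean = 732/35 ÷ 39 = 244/455 = 0.536263… → 0.536.

0.536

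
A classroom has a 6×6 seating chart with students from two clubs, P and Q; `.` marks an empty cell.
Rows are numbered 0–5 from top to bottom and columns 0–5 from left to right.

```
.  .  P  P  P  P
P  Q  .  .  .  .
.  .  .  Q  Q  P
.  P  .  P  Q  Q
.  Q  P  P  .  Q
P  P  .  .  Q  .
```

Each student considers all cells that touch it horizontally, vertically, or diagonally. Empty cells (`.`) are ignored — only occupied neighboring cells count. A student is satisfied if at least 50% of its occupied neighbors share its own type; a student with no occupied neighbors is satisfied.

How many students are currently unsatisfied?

Row 0: (0,2)P 1/2 ok · (0,3)P 2/2 ok · (0,4)P 2/2 ok · (0,5)P 1/1 ok
Row 1: (1,0)P 0/1 unhappy · (1,1)Q 0/2 unhappy
Row 2: (2,3)Q 2/3 ok · (2,4)Q 3/5 ok · (2,5)P 0/3 unhappy
Row 3: (3,1)P 1/2 ok · (3,3)P 2/5 unhappy · (3,4)Q 4/7 ok · (3,5)Q 3/4 ok
Row 4: (4,1)Q 0/4 unhappy · (4,2)P 4/5 ok · (4,3)P 2/4 ok · (4,5)Q 3/3 ok
Row 5: (5,0)P 1/2 ok · (5,1)P 2/3 ok · (5,4)Q 1/2 ok
Unsatisfied: (1,0), (1,1), (2,5), (3,3), (4,1) — 5 in total.

5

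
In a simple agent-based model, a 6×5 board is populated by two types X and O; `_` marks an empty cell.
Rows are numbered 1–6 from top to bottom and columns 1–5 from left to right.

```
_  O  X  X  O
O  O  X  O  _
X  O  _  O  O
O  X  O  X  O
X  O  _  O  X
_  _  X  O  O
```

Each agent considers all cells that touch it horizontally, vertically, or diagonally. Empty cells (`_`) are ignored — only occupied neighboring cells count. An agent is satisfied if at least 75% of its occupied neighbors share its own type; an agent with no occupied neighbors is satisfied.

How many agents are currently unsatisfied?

22

Row 1: (1,2)O 2/4 unhappy · (1,3)X 2/5 unhappy · (1,4)X 2/4 unhappy · (1,5)O 1/2 unhappy
Row 2: (2,1)O 3/4 ok · (2,2)O 3/6 unhappy · (2,3)X 2/7 unhappy · (2,4)O 3/6 unhappy
Row 3: (3,1)X 1/5 unhappy · (3,2)O 4/7 unhappy · (3,4)O 4/6 unhappy · (3,5)O 3/4 ok
Row 4: (4,1)O 2/5 unhappy · (4,2)X 2/6 unhappy · (4,3)O 4/6 unhappy · (4,4)X 1/6 unhappy · (4,5)O 3/5 unhappy
Row 5: (5,1)X 1/3 unhappy · (5,2)O 2/5 unhappy · (5,4)O 4/7 unhappy · (5,5)X 1/5 unhappy
Row 6: (6,3)X 0/3 unhappy · (6,4)O 2/4 unhappy · (6,5)O 2/3 unhappy
Unsatisfied: (1,2), (1,3), (1,4), (1,5), (2,2), (2,3), (2,4), (3,1), (3,2), (3,4), (4,1), (4,2), (4,3), (4,4), (4,5), (5,1), (5,2), (5,4), (5,5), (6,3), (6,4), (6,5) — 22 in total.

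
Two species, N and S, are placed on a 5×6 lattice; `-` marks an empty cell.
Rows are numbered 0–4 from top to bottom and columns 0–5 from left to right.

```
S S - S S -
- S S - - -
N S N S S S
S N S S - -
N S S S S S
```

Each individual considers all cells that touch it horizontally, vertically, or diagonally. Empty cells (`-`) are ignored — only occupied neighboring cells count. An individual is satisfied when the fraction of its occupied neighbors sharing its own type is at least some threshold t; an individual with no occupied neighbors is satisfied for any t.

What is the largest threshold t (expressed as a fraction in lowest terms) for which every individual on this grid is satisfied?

(0,0)S 2/2
(0,1)S 3/3
(0,3)S 2/2
(0,4)S 1/1
(1,1)S 4/6
(1,2)S 5/6
(2,0)N 1/4
(2,1)S 4/7
(2,2)N 1/7
(2,3)S 4/5
(2,4)S 3/3
(2,5)S 1/1
(3,0)S 2/5
(3,1)N 3/8
(3,2)S 6/8
(3,3)S 6/7
(4,0)N 1/3
(4,1)S 3/5
(4,2)S 4/5
(4,3)S 4/4
(4,4)S 3/3
(4,5)S 1/1
The smallest same-type fraction is 1/7 at (2,2), which reduces to 1/7. Any threshold above that leaves this individual unsatisfied.

1/7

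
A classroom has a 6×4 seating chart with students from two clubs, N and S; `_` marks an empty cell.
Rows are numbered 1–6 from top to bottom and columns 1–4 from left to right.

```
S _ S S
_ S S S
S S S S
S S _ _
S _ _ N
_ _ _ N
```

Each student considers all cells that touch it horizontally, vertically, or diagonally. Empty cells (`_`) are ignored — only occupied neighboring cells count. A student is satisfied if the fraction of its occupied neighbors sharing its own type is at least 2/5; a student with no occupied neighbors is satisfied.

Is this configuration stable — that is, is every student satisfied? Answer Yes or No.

Row 1: (1,1)S 1/1 satisfied · (1,3)S 4/4 satisfied · (1,4)S 3/3 satisfied
Row 2: (2,2)S 6/6 satisfied · (2,3)S 7/7 satisfied · (2,4)S 5/5 satisfied
Row 3: (3,1)S 4/4 satisfied · (3,2)S 6/6 satisfied · (3,3)S 6/6 satisfied · (3,4)S 3/3 satisfied
Row 4: (4,1)S 4/4 satisfied · (4,2)S 5/5 satisfied
Row 5: (5,1)S 2/2 satisfied · (5,4)N 1/1 satisfied
Row 6: (6,4)N 1/1 satisfied
All meet the threshold, so the configuration is stable.

Yes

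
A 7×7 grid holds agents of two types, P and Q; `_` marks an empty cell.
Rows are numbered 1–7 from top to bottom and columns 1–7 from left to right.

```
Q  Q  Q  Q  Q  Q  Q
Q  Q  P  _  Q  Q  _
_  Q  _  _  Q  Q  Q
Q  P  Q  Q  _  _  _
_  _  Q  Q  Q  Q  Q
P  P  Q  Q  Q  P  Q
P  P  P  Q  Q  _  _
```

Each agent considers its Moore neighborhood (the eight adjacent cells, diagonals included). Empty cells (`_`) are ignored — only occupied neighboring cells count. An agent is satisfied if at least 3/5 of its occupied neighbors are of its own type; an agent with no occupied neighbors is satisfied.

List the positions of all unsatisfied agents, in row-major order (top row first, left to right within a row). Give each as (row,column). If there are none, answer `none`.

(2,3), (4,1), (4,2), (6,3), (6,6), (7,3)

Row 1: (1,1)Q 3/3 satisfied · (1,2)Q 4/5 satisfied · (1,3)Q 3/4 satisfied · (1,4)Q 3/4 satisfied · (1,5)Q 4/4 satisfied · (1,6)Q 4/4 satisfied · (1,7)Q 2/2 satisfied
Row 2: (2,1)Q 4/4 satisfied · (2,2)Q 5/6 satisfied · (2,3)P 0/5 not · (2,5)Q 6/6 satisfied · (2,6)Q 7/7 satisfied
Row 3: (3,2)Q 4/6 satisfied · (3,5)Q 4/4 satisfied · (3,6)Q 4/4 satisfied · (3,7)Q 2/2 satisfied
Row 4: (4,1)Q 1/2 not · (4,2)P 0/4 not · (4,3)Q 4/5 satisfied · (4,4)Q 5/5 satisfied
Row 5: (5,3)Q 5/7 satisfied · (5,4)Q 7/7 satisfied · (5,5)Q 5/6 satisfied · (5,6)Q 4/5 satisfied · (5,7)Q 2/3 satisfied
Row 6: (6,1)P 3/3 satisfied · (6,2)P 4/6 satisfied · (6,3)Q 4/7 not · (6,4)Q 7/8 satisfied · (6,5)Q 6/7 satisfied · (6,6)P 0/6 not · (6,7)Q 2/3 satisfied
Row 7: (7,1)P 3/3 satisfied · (7,2)P 4/5 satisfied · (7,3)P 2/5 not · (7,4)Q 4/5 satisfied · (7,5)Q 3/4 satisfied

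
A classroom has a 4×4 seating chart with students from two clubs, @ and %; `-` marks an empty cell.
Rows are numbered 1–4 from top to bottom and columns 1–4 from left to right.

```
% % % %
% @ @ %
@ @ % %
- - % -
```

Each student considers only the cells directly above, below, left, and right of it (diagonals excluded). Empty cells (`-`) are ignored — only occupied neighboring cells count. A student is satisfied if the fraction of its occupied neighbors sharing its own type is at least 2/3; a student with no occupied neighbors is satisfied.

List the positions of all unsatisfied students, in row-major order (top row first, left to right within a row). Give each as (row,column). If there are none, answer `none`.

(2,1), (2,2), (2,3), (3,1), (3,3)

Row 1: (1,1)% 2/2 satisfied · (1,2)% 2/3 satisfied · (1,3)% 2/3 satisfied · (1,4)% 2/2 satisfied
Row 2: (2,1)% 1/3 not · (2,2)@ 2/4 not · (2,3)@ 1/4 not · (2,4)% 2/3 satisfied
Row 3: (3,1)@ 1/2 not · (3,2)@ 2/3 satisfied · (3,3)% 2/4 not · (3,4)% 2/2 satisfied
Row 4: (4,3)% 1/1 satisfied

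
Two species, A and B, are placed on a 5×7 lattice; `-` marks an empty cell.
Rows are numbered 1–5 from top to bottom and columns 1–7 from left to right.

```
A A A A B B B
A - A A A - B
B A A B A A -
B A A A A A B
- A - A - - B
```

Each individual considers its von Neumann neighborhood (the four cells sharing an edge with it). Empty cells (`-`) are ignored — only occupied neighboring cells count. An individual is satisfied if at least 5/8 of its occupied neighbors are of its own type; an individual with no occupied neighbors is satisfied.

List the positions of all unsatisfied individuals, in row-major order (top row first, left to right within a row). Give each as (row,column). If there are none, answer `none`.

(1,5), (2,1), (3,1), (3,4), (4,1), (4,7)

Row 1: (1,1)A 2/2 ✓ · (1,2)A 2/2 ✓ · (1,3)A 3/3 ✓ · (1,4)A 2/3 ✓ · (1,5)B 1/3 ✗ · (1,6)B 2/2 ✓ · (1,7)B 2/2 ✓
Row 2: (2,1)A 1/2 ✗ · (2,3)A 3/3 ✓ · (2,4)A 3/4 ✓ · (2,5)A 2/3 ✓ · (2,7)B 1/1 ✓
Row 3: (3,1)B 1/3 ✗ · (3,2)A 2/3 ✓ · (3,3)A 3/4 ✓ · (3,4)B 0/4 ✗ · (3,5)A 3/4 ✓ · (3,6)A 2/2 ✓
Row 4: (4,1)B 1/2 ✗ · (4,2)A 3/4 ✓ · (4,3)A 3/3 ✓ · (4,4)A 3/4 ✓ · (4,5)A 3/3 ✓ · (4,6)A 2/3 ✓ · (4,7)B 1/2 ✗
Row 5: (5,2)A 1/1 ✓ · (5,4)A 1/1 ✓ · (5,7)B 1/1 ✓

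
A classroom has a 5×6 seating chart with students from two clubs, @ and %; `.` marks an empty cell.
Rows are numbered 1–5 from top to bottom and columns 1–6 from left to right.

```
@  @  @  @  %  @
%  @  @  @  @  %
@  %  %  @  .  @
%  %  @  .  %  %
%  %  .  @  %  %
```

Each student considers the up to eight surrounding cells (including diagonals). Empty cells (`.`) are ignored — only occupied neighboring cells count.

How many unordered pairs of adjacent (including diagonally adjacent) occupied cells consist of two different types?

Scan each occupied cell's neighbors to the right and below (and the two forward diagonals) so each pair is counted once.
Row 1: @(1,1)–@(1,2)= @(1,1)–%(2,1)≠ @(1,1)–@(2,2)= @(1,2)–@(1,3)= @(1,2)–@(2,2)= @(1,2)–@(2,3)= @(1,2)–%(2,1)≠ @(1,3)–@(1,4)= @(1,3)–@(2,3)= @(1,3)–@(2,4)= @(1,3)–@(2,2)= @(1,4)–%(1,5)≠ @(1,4)–@(2,4)= @(1,4)–@(2,5)= @(1,4)–@(2,3)= %(1,5)–@(1,6)≠ %(1,5)–@(2,5)≠ %(1,5)–%(2,6)= %(1,5)–@(2,4)≠ @(1,6)–%(2,6)≠ @(1,6)–@(2,5)=  → 7/21 unlike.
Row 2: %(2,1)–@(2,2)≠ %(2,1)–@(3,1)≠ %(2,1)–%(3,2)= @(2,2)–@(2,3)= @(2,2)–%(3,2)≠ @(2,2)–%(3,3)≠ @(2,2)–@(3,1)= @(2,3)–@(2,4)= @(2,3)–%(3,3)≠ @(2,3)–@(3,4)= @(2,3)–%(3,2)≠ @(2,4)–@(2,5)= @(2,4)–@(3,4)= @(2,4)–%(3,3)≠ @(2,5)–%(2,6)≠ @(2,5)–@(3,6)= @(2,5)–@(3,4)= %(2,6)–@(3,6)≠  → 9/18 unlike.
Row 3: @(3,1)–%(3,2)≠ @(3,1)–%(4,1)≠ @(3,1)–%(4,2)≠ %(3,2)–%(3,3)= %(3,2)–%(4,2)= %(3,2)–@(4,3)≠ %(3,2)–%(4,1)= %(3,3)–@(3,4)≠ %(3,3)–@(4,3)≠ %(3,3)–%(4,2)= @(3,4)–%(4,5)≠ @(3,4)–@(4,3)= @(3,6)–%(4,6)≠ @(3,6)–%(4,5)≠  → 9/14 unlike.
Row 4: %(4,1)–%(4,2)= %(4,1)–%(5,1)= %(4,1)–%(5,2)= %(4,2)–@(4,3)≠ %(4,2)–%(5,2)= %(4,2)–%(5,1)= @(4,3)–@(5,4)= @(4,3)–%(5,2)≠ %(4,5)–%(4,6)= %(4,5)–%(5,5)= %(4,5)–%(5,6)= %(4,5)–@(5,4)≠ %(4,6)–%(5,6)= %(4,6)–%(5,5)=  → 3/14 unlike.
Row 5: %(5,1)–%(5,2)= @(5,4)–%(5,5)≠ %(5,5)–%(5,6)=  → 1/3 unlike.
Total adjacent occupied pairs: 70; unlike-type pairs: 29.

29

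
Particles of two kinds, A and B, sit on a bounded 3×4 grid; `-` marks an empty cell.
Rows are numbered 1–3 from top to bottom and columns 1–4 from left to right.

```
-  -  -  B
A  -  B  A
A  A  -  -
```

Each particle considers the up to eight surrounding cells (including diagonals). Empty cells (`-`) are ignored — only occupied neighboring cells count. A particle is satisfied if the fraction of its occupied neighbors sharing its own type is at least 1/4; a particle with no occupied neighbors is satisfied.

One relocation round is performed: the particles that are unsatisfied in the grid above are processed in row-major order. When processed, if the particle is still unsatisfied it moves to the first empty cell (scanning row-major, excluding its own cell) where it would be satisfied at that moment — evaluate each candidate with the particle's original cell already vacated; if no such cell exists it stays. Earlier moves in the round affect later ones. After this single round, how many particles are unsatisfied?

0

Initially unsatisfied (in order): (2,4).
  (2,4) → (1,1).
Resulting grid:
A - - B
A - B -
A A - -
All satisfied now.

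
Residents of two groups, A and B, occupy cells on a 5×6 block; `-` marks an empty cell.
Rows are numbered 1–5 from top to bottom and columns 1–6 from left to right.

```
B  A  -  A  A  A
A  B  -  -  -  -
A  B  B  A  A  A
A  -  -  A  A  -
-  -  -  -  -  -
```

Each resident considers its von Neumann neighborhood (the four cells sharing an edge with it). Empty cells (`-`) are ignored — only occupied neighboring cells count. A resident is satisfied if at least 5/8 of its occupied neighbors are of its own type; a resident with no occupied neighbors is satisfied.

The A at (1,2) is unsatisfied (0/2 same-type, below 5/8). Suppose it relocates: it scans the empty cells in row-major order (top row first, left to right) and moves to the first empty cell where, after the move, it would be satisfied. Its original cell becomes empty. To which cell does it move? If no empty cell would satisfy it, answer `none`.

(1,3)

Vacating (1,2). Empty cells in order:
  (1,3): 1/1 same-type → satisfied — stop here.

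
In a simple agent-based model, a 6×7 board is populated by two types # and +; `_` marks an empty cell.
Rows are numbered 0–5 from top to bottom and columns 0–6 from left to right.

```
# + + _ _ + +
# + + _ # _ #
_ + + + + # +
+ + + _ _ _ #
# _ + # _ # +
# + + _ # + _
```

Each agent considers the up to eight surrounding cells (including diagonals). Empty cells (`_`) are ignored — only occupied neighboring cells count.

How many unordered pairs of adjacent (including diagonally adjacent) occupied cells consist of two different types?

Scan each occupied cell's neighbors to the right and below (and the two forward diagonals) so each pair is counted once.
From row 0: 6 unlike of 13 pairs (running 6/13).
From row 1: 5 unlike of 13 pairs (running 11/26).
From row 2: 3 unlike of 13 pairs (running 14/39).
From row 3: 4 unlike of 9 pairs (running 18/48).
From row 4: 5 unlike of 11 pairs (running 23/59).
From row 5: 2 unlike of 3 pairs (running 25/62).
Total adjacent occupied pairs: 62; unlike-type pairs: 25.

25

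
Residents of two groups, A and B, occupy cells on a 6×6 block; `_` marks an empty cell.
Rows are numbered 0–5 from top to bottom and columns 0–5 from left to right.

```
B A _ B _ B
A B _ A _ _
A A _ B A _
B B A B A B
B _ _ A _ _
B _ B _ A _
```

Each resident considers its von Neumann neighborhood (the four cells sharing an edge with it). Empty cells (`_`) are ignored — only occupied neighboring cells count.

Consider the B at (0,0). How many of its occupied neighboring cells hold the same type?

Occupied neighbors of (0,0): (1,0)=A, (0,1)=A.
Same type (B): 0 of 2.

0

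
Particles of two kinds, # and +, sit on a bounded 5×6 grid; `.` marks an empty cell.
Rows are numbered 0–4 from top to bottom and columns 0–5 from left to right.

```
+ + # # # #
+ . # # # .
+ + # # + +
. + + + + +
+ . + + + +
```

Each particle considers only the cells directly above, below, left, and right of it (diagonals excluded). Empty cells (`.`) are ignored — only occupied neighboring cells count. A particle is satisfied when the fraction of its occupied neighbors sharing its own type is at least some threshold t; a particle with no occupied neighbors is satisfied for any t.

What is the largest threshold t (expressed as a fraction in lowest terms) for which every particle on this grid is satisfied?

Row 0: (0,0)+ 2/2 · (0,1)+ 1/2 · (0,2)# 2/3 · (0,3)# 3/3 · (0,4)# 3/3 · (0,5)# 1/1
Row 1: (1,0)+ 2/2 · (1,2)# 3/3 · (1,3)# 4/4 · (1,4)# 2/3
Row 2: (2,0)+ 2/2 · (2,1)+ 2/3 · (2,2)# 2/4 · (2,3)# 2/4 · (2,4)+ 2/4 · (2,5)+ 2/2
Row 3: (3,1)+ 2/2 · (3,2)+ 3/4 · (3,3)+ 3/4 · (3,4)+ 4/4 · (3,5)+ 3/3
Row 4: (4,0)+ — no occupied neighbors · (4,2)+ 2/2 · (4,3)+ 3/3 · (4,4)+ 3/3 · (4,5)+ 2/2
The smallest same-type fraction is 1/2 at (0,1), which reduces to 1/2. Any threshold above that leaves this particle unsatisfied.

1/2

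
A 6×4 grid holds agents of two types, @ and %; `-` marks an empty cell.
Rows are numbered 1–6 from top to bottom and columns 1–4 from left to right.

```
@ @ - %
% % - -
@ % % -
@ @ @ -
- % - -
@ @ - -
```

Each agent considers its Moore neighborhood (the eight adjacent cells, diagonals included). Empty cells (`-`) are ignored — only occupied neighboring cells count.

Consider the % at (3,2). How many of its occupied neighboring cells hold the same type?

Occupied neighbors of (3,2): (2,1)=%, (2,2)=%, (3,1)=@, (3,3)=%, (4,1)=@, (4,2)=@, (4,3)=@.
Same type (%): 3 of 7.

3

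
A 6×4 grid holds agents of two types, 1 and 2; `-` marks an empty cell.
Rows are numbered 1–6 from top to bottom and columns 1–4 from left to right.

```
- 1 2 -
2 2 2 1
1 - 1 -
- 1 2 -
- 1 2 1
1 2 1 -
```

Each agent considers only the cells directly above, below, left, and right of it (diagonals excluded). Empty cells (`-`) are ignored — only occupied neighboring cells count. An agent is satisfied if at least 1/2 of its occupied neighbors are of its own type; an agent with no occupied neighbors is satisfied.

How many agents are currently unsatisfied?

(1,2)1 0/2 not
(1,3)2 1/2 satisfied
(2,1)2 1/2 satisfied
(2,2)2 2/3 satisfied
(2,3)2 2/4 satisfied
(2,4)1 0/1 not
(3,1)1 0/1 not
(3,3)1 0/2 not
(4,2)1 1/2 satisfied
(4,3)2 1/3 not
(5,2)1 1/3 not
(5,3)2 1/4 not
(5,4)1 0/1 not
(6,1)1 0/1 not
(6,2)2 0/3 not
(6,3)1 0/2 not
Unsatisfied: (1,2), (2,4), (3,1), (3,3), (4,3), (5,2), (5,3), (5,4), (6,1), (6,2), (6,3) — 11 in total.

11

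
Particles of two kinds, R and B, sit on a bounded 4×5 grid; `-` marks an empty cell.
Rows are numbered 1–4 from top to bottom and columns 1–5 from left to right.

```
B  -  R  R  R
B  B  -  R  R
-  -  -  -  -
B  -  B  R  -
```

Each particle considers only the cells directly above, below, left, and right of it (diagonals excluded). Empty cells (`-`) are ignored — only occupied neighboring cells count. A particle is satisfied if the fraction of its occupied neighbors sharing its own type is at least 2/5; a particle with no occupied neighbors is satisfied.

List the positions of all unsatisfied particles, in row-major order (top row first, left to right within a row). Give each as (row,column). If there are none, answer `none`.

(4,3), (4,4)

(1,1)B 1/1 satisfied
(1,3)R 1/1 satisfied
(1,4)R 3/3 satisfied
(1,5)R 2/2 satisfied
(2,1)B 2/2 satisfied
(2,2)B 1/1 satisfied
(2,4)R 2/2 satisfied
(2,5)R 2/2 satisfied
(4,1)B 0/0 satisfied
(4,3)B 0/1 not
(4,4)R 0/1 not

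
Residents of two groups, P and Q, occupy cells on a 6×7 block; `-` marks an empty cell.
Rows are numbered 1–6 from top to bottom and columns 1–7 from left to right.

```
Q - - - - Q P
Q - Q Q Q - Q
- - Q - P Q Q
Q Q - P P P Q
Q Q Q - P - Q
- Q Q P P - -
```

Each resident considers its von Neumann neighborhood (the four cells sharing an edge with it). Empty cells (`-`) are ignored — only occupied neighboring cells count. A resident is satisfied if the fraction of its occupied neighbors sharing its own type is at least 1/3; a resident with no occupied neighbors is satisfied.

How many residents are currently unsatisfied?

(1,1)Q 1/1 satisfied
(1,6)Q 0/1 not
(1,7)P 0/2 not
(2,1)Q 1/1 satisfied
(2,3)Q 2/2 satisfied
(2,4)Q 2/2 satisfied
(2,5)Q 1/2 satisfied
(2,7)Q 1/2 satisfied
(3,3)Q 1/1 satisfied
(3,5)P 1/3 satisfied
(3,6)Q 1/3 satisfied
(3,7)Q 3/3 satisfied
(4,1)Q 2/2 satisfied
(4,2)Q 2/2 satisfied
(4,4)P 1/1 satisfied
(4,5)P 4/4 satisfied
(4,6)P 1/3 satisfied
(4,7)Q 2/3 satisfied
(5,1)Q 2/2 satisfied
(5,2)Q 4/4 satisfied
(5,3)Q 2/2 satisfied
(5,5)P 2/2 satisfied
(5,7)Q 1/1 satisfied
(6,2)Q 2/2 satisfied
(6,3)Q 2/3 satisfied
(6,4)P 1/2 satisfied
(6,5)P 2/2 satisfied
Unsatisfied: (1,6), (1,7) — 2 in total.

2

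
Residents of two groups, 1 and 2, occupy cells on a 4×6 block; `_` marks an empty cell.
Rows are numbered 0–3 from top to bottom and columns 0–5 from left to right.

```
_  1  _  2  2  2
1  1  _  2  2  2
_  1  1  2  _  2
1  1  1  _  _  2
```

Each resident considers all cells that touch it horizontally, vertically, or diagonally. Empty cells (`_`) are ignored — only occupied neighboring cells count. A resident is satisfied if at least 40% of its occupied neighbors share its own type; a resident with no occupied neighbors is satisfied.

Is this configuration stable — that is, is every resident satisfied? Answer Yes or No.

Yes

(0,1)1 2/2 ok
(0,3)2 3/3 ok
(0,4)2 5/5 ok
(0,5)2 3/3 ok
(1,0)1 3/3 ok
(1,1)1 4/4 ok
(1,3)2 4/5 ok
(1,4)2 7/7 ok
(1,5)2 4/4 ok
(2,1)1 6/6 ok
(2,2)1 4/6 ok
(2,3)2 2/4 ok
(2,5)2 3/3 ok
(3,0)1 2/2 ok
(3,1)1 4/4 ok
(3,2)1 3/4 ok
(3,5)2 1/1 ok
All meet the threshold, so the configuration is stable.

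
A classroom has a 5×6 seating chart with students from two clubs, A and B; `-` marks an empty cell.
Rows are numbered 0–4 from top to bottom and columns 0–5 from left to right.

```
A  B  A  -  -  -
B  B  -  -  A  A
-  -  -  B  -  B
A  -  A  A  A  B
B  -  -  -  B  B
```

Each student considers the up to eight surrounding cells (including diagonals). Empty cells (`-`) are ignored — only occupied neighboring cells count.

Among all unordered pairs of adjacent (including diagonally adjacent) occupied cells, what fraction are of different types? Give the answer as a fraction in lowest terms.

17/27

Scan each occupied cell's neighbors to the right and below (and the two forward diagonals) so each pair is counted once.
From row 0: 5 unlike of 7 pairs (running 5/7).
From row 1: 3 unlike of 5 pairs (running 8/12).
From row 2: 4 unlike of 5 pairs (running 12/17).
From row 3: 5 unlike of 9 pairs (running 17/26).
From row 4: 0 unlike of 1 pairs (running 17/27).
Total adjacent occupied pairs: 27; unlike-type pairs: 17.
17/27 is already in lowest terms.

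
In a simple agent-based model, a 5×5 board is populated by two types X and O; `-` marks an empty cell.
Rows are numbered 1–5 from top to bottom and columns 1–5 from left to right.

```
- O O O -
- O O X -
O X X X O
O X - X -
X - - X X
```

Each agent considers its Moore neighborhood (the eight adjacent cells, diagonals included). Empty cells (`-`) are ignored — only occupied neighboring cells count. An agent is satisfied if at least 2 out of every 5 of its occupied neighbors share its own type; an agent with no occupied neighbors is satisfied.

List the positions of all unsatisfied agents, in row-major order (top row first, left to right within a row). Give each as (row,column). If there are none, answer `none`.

(2,4), (3,2), (3,5), (4,1)

(1,2)O 3/3 ✓
(1,3)O 4/5 ✓
(1,4)O 2/3 ✓
(2,2)O 4/6 ✓
(2,3)O 4/8 ✓
(2,4)X 2/6 ✗
(3,1)O 2/4 ✓
(3,2)X 2/6 ✗
(3,3)X 5/7 ✓
(3,4)X 3/5 ✓
(3,5)O 0/3 ✗
(4,1)O 1/4 ✗
(4,2)X 3/5 ✓
(4,4)X 4/5 ✓
(5,1)X 1/2 ✓
(5,4)X 2/2 ✓
(5,5)X 2/2 ✓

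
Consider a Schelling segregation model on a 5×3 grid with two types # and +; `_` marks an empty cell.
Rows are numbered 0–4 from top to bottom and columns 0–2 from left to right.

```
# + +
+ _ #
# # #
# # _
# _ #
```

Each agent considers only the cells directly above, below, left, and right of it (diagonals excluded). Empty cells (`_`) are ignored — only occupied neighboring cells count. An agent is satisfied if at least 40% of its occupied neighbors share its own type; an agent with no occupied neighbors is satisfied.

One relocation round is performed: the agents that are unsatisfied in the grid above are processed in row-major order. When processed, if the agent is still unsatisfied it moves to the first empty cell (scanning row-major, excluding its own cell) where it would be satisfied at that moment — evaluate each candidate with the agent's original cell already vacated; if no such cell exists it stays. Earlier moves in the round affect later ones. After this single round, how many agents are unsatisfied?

Initially unsatisfied (in order): (0,0), (1,0).
  (0,0) → (1,1).
  (1,0) → (0,0).
Resulting grid:
+ + +
_ # #
# # #
# # _
# _ #
All satisfied now.

0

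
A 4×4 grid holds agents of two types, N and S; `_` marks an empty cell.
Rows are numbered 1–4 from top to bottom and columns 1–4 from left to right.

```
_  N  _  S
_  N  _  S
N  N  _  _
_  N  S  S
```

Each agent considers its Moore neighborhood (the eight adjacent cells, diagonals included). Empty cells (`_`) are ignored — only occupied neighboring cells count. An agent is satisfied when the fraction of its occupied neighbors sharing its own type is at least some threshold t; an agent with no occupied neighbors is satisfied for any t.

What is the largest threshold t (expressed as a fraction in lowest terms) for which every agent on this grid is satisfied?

1/3

(1,2)N 1/1
(1,4)S 1/1
(2,2)N 3/3
(2,4)S 1/1
(3,1)N 3/3
(3,2)N 3/4
(4,2)N 2/3
(4,3)S 1/3
(4,4)S 1/1
The smallest same-type fraction is 1/3 at (4,3), which reduces to 1/3. Any threshold above that leaves this agent unsatisfied.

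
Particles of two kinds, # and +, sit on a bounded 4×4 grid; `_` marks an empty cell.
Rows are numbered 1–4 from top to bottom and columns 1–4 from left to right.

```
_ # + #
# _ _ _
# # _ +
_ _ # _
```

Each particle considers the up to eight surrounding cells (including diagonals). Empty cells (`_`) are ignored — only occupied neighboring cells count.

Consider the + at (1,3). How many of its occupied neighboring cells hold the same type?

0

Occupied neighbors of (1,3): (1,2)=#, (1,4)=#.
Same type (+): 0 of 2.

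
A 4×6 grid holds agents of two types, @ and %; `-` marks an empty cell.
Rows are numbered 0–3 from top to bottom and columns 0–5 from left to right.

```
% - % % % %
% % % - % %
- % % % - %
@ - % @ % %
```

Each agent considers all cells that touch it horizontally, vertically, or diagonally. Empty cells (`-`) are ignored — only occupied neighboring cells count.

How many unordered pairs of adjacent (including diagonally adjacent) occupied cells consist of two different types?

Scan each occupied cell's neighbors to the right and below (and the two forward diagonals) so each pair is counted once.
Row 0: %(0,0)–%(1,0)= %(0,0)–%(1,1)= %(0,2)–%(0,3)= %(0,2)–%(1,2)= %(0,2)–%(1,1)= %(0,3)–%(0,4)= %(0,3)–%(1,4)= %(0,3)–%(1,2)= %(0,4)–%(0,5)= %(0,4)–%(1,4)= %(0,4)–%(1,5)= %(0,5)–%(1,5)= %(0,5)–%(1,4)=  → 0/13 unlike.
Row 1: %(1,0)–%(1,1)= %(1,0)–%(2,1)= %(1,1)–%(1,2)= %(1,1)–%(2,1)= %(1,1)–%(2,2)= %(1,2)–%(2,2)= %(1,2)–%(2,3)= %(1,2)–%(2,1)= %(1,4)–%(1,5)= %(1,4)–%(2,5)= %(1,4)–%(2,3)= %(1,5)–%(2,5)=  → 0/12 unlike.
Row 2: %(2,1)–%(2,2)= %(2,1)–%(3,2)= %(2,1)–@(3,0)≠ %(2,2)–%(2,3)= %(2,2)–%(3,2)= %(2,2)–@(3,3)≠ %(2,3)–@(3,3)≠ %(2,3)–%(3,4)= %(2,3)–%(3,2)= %(2,5)–%(3,5)= %(2,5)–%(3,4)=  → 3/11 unlike.
Row 3: %(3,2)–@(3,3)≠ @(3,3)–%(3,4)≠ %(3,4)–%(3,5)=  → 2/3 unlike.
Total adjacent occupied pairs: 39; unlike-type pairs: 5.

5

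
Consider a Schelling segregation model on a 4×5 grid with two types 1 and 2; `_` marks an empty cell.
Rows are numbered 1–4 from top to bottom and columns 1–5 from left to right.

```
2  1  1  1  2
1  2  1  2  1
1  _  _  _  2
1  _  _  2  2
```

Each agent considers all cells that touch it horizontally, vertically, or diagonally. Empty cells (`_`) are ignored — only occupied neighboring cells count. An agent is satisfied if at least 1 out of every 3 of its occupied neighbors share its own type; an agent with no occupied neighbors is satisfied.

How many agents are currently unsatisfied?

2

Row 1: (1,1)2 1/3 ok · (1,2)1 3/5 ok · (1,3)1 3/5 ok · (1,4)1 3/5 ok · (1,5)2 1/3 ok
Row 2: (2,1)1 2/4 ok · (2,2)2 1/6 unhappy · (2,3)1 3/5 ok · (2,4)2 2/6 ok · (2,5)1 1/4 unhappy
Row 3: (3,1)1 2/3 ok · (3,5)2 3/4 ok
Row 4: (4,1)1 1/1 ok · (4,4)2 2/2 ok · (4,5)2 2/2 ok
Unsatisfied: (2,2), (2,5) — 2 in total.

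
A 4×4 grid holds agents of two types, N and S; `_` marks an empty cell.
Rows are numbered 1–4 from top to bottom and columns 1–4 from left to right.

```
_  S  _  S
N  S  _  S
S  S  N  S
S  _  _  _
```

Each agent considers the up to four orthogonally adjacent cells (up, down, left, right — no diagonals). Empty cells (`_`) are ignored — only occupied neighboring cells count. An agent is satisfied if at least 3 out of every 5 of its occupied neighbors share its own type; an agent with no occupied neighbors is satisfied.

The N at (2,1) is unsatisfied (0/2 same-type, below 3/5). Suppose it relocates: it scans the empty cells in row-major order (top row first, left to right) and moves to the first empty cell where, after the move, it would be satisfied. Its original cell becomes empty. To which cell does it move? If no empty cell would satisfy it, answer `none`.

Vacating (2,1). Empty cells in order:
  (1,1): 0/1 same-type → still unsatisfied.
  (1,3): 0/2 same-type → still unsatisfied.
  (2,3): 1/3 same-type → still unsatisfied.
  (4,2): 0/2 same-type → still unsatisfied.
  (4,3): 1/1 same-type → satisfied — stop here.

(4,3)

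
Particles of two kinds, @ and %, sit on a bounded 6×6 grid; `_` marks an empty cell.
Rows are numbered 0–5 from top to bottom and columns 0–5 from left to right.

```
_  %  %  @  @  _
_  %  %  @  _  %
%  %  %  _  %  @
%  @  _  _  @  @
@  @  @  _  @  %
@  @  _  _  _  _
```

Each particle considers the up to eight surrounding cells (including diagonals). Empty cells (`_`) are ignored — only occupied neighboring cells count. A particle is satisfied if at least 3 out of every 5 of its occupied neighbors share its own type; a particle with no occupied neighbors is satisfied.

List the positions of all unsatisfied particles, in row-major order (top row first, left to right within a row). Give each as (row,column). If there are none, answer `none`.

Row 0: (0,1)% 3/3 ✓ · (0,2)% 3/5 ✓ · (0,3)@ 2/4 ✗ · (0,4)@ 2/3 ✓
Row 1: (1,1)% 6/6 ✓ · (1,2)% 5/7 ✓ · (1,3)@ 2/6 ✗ · (1,5)% 1/3 ✗
Row 2: (2,0)% 3/4 ✓ · (2,1)% 5/6 ✓ · (2,2)% 3/5 ✓ · (2,4)% 1/5 ✗ · (2,5)@ 2/4 ✗
Row 3: (3,0)% 2/5 ✗ · (3,1)@ 3/7 ✗ · (3,4)@ 3/5 ✓ · (3,5)@ 3/5 ✓
Row 4: (4,0)@ 4/5 ✓ · (4,1)@ 5/6 ✓ · (4,2)@ 3/3 ✓ · (4,4)@ 2/3 ✓ · (4,5)% 0/3 ✗
Row 5: (5,0)@ 3/3 ✓ · (5,1)@ 4/4 ✓

(0,3), (1,3), (1,5), (2,4), (2,5), (3,0), (3,1), (4,5)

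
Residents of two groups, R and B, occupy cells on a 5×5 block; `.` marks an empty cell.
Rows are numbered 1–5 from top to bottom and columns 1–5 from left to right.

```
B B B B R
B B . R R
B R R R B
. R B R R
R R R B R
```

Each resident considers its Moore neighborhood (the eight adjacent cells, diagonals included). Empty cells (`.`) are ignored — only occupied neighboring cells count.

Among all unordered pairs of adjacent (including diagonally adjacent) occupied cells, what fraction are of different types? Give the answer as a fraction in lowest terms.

Scan each occupied cell's neighbors to the right and below (and the two forward diagonals) so each pair is counted once.
Row 1: B(1,1)–B(1,2)= B(1,1)–B(2,1)= B(1,1)–B(2,2)= B(1,2)–B(1,3)= B(1,2)–B(2,2)= B(1,2)–B(2,1)= B(1,3)–B(1,4)= B(1,3)–R(2,4)≠ B(1,3)–B(2,2)= B(1,4)–R(1,5)≠ B(1,4)–R(2,4)≠ B(1,4)–R(2,5)≠ R(1,5)–R(2,5)= R(1,5)–R(2,4)=  → 4/14 unlike.
Row 2: B(2,1)–B(2,2)= B(2,1)–B(3,1)= B(2,1)–R(3,2)≠ B(2,2)–R(3,2)≠ B(2,2)–R(3,3)≠ B(2,2)–B(3,1)= R(2,4)–R(2,5)= R(2,4)–R(3,4)= R(2,4)–B(3,5)≠ R(2,4)–R(3,3)= R(2,5)–B(3,5)≠ R(2,5)–R(3,4)=  → 5/12 unlike.
Row 3: B(3,1)–R(3,2)≠ B(3,1)–R(4,2)≠ R(3,2)–R(3,3)= R(3,2)–R(4,2)= R(3,2)–B(4,3)≠ R(3,3)–R(3,4)= R(3,3)–B(4,3)≠ R(3,3)–R(4,4)= R(3,3)–R(4,2)= R(3,4)–B(3,5)≠ R(3,4)–R(4,4)= R(3,4)–R(4,5)= R(3,4)–B(4,3)≠ B(3,5)–R(4,5)≠ B(3,5)–R(4,4)≠  → 8/15 unlike.
Row 4: R(4,2)–B(4,3)≠ R(4,2)–R(5,2)= R(4,2)–R(5,3)= R(4,2)–R(5,1)= B(4,3)–R(4,4)≠ B(4,3)–R(5,3)≠ B(4,3)–B(5,4)= B(4,3)–R(5,2)≠ R(4,4)–R(4,5)= R(4,4)–B(5,4)≠ R(4,4)–R(5,5)= R(4,4)–R(5,3)= R(4,5)–R(5,5)= R(4,5)–B(5,4)≠  → 6/14 unlike.
Row 5: R(5,1)–R(5,2)= R(5,2)–R(5,3)= R(5,3)–B(5,4)≠ B(5,4)–R(5,5)≠  → 2/4 unlike.
Total adjacent occupied pairs: 59; unlike-type pairs: 25.
25/59 is already in lowest terms.

25/59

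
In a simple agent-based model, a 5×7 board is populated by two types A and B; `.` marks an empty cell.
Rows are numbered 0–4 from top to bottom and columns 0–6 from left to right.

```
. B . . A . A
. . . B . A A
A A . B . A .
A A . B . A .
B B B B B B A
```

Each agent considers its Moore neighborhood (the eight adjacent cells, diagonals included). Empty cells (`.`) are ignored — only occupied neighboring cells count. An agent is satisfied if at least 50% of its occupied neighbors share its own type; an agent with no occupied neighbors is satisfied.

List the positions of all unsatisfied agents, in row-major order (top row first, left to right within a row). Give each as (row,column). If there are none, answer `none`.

Row 0: (0,1)B 0/0 ok · (0,4)A 1/2 ok · (0,6)A 2/2 ok
Row 1: (1,3)B 1/2 ok · (1,5)A 4/4 ok · (1,6)A 3/3 ok
Row 2: (2,0)A 3/3 ok · (2,1)A 3/3 ok · (2,3)B 2/2 ok · (2,5)A 3/3 ok
Row 3: (3,0)A 3/5 ok · (3,1)A 3/6 ok · (3,3)B 4/4 ok · (3,5)A 2/4 ok
Row 4: (4,0)B 1/3 unhappy · (4,1)B 2/4 ok · (4,2)B 3/4 ok · (4,3)B 3/3 ok · (4,4)B 3/4 ok · (4,5)B 1/3 unhappy · (4,6)A 1/2 ok

(4,0), (4,5)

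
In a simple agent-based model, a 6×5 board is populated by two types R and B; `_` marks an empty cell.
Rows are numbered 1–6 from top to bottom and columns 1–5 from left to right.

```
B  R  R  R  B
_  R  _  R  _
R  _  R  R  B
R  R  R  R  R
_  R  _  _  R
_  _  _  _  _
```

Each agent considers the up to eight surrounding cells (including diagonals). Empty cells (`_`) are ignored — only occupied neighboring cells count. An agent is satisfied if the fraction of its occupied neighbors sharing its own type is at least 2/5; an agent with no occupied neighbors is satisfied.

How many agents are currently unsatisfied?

3

(1,1)B 0/2 not
(1,2)R 2/3 satisfied
(1,3)R 4/4 satisfied
(1,4)R 2/3 satisfied
(1,5)B 0/2 not
(2,2)R 4/5 satisfied
(2,4)R 4/6 satisfied
(3,1)R 3/3 satisfied
(3,3)R 6/6 satisfied
(3,4)R 5/6 satisfied
(3,5)B 0/4 not
(4,1)R 3/3 satisfied
(4,2)R 5/5 satisfied
(4,3)R 5/5 satisfied
(4,4)R 5/6 satisfied
(4,5)R 3/4 satisfied
(5,2)R 3/3 satisfied
(5,5)R 2/2 satisfied
Unsatisfied: (1,1), (1,5), (3,5) — 3 in total.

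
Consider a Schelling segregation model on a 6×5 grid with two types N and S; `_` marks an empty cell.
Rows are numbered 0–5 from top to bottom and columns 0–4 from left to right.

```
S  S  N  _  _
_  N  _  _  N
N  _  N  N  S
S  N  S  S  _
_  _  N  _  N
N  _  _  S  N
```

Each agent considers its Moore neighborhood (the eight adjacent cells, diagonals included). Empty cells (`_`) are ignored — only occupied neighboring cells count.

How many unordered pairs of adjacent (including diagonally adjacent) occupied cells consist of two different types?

Scan each occupied cell's neighbors to the right and below (and the two forward diagonals) so each pair is counted once.
Row 0: S(0,0)–S(0,1)= S(0,0)–N(1,1)≠ S(0,1)–N(0,2)≠ S(0,1)–N(1,1)≠ N(0,2)–N(1,1)=  → 3/5 unlike.
Row 1: N(1,1)–N(2,2)= N(1,1)–N(2,0)= N(1,4)–S(2,4)≠ N(1,4)–N(2,3)=  → 1/4 unlike.
Row 2: N(2,0)–S(3,0)≠ N(2,0)–N(3,1)= N(2,2)–N(2,3)= N(2,2)–S(3,2)≠ N(2,2)–S(3,3)≠ N(2,2)–N(3,1)= N(2,3)–S(2,4)≠ N(2,3)–S(3,3)≠ N(2,3)–S(3,2)≠ S(2,4)–S(3,3)=  → 6/10 unlike.
Row 3: S(3,0)–N(3,1)≠ N(3,1)–S(3,2)≠ N(3,1)–N(4,2)= S(3,2)–S(3,3)= S(3,2)–N(4,2)≠ S(3,3)–N(4,4)≠ S(3,3)–N(4,2)≠  → 5/7 unlike.
Row 4: N(4,2)–S(5,3)≠ N(4,4)–N(5,4)= N(4,4)–S(5,3)≠  → 2/3 unlike.
Row 5: S(5,3)–N(5,4)≠  → 1/1 unlike.
Total adjacent occupied pairs: 30; unlike-type pairs: 18.

18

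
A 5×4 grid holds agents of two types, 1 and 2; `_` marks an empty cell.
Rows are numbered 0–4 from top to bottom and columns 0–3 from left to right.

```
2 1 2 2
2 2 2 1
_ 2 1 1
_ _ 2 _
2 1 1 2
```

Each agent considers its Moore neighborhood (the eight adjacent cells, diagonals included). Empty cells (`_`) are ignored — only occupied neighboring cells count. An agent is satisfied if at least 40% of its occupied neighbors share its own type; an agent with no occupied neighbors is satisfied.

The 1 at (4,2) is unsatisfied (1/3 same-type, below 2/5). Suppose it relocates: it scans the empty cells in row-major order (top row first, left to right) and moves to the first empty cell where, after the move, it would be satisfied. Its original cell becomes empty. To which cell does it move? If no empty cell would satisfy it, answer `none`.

(3,1)

Vacating (4,2). Empty cells in order:
  (2,0): 0/3 same-type → still unsatisfied.
  (3,0): 1/3 same-type → still unsatisfied.
  (3,1): 2/5 same-type → satisfied — stop here.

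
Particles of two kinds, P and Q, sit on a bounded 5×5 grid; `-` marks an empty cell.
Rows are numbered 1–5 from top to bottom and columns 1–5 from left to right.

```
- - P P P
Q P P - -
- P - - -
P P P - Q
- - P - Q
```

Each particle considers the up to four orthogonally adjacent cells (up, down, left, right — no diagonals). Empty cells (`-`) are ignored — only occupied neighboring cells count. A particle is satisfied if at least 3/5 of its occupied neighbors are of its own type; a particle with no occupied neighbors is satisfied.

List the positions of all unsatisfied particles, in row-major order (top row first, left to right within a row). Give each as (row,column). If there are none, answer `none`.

(1,3)P 2/2 ok
(1,4)P 2/2 ok
(1,5)P 1/1 ok
(2,1)Q 0/1 unhappy
(2,2)P 2/3 ok
(2,3)P 2/2 ok
(3,2)P 2/2 ok
(4,1)P 1/1 ok
(4,2)P 3/3 ok
(4,3)P 2/2 ok
(4,5)Q 1/1 ok
(5,3)P 1/1 ok
(5,5)Q 1/1 ok

(2,1)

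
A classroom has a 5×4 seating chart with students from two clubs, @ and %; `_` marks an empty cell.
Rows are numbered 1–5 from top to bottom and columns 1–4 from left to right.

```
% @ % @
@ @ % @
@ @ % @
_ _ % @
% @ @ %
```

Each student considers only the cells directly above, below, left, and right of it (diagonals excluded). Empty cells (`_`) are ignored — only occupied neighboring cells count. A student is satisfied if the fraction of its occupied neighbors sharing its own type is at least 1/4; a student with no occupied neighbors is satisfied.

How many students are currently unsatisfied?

Row 1: (1,1)% 0/2 not · (1,2)@ 1/3 satisfied · (1,3)% 1/3 satisfied · (1,4)@ 1/2 satisfied
Row 2: (2,1)@ 2/3 satisfied · (2,2)@ 3/4 satisfied · (2,3)% 2/4 satisfied · (2,4)@ 2/3 satisfied
Row 3: (3,1)@ 2/2 satisfied · (3,2)@ 2/3 satisfied · (3,3)% 2/4 satisfied · (3,4)@ 2/3 satisfied
Row 4: (4,3)% 1/3 satisfied · (4,4)@ 1/3 satisfied
Row 5: (5,1)% 0/1 not · (5,2)@ 1/2 satisfied · (5,3)@ 1/3 satisfied · (5,4)% 0/2 not
Unsatisfied: (1,1), (5,1), (5,4) — 3 in total.

3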